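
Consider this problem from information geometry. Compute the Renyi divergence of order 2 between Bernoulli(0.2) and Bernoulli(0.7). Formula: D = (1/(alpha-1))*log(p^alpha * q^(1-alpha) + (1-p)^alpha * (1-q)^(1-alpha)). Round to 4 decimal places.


Renyi divergence of order alpha between Bernoulli distributions:
D = (1/(alpha-1))*log(p^alpha * q^(1-alpha) + (1-p)^alpha * (1-q)^(1-alpha)).
alpha = 2, p = 0.2, q = 0.7.
p^alpha * q^(1-alpha) = 0.2^2 * 0.7^-1 = 0.057143.
(1-p)^alpha * (1-q)^(1-alpha) = 0.8^2 * 0.3^-1 = 2.133333.
sum = 0.057143 + 2.133333 = 2.190476.
D = (1/1)*log(2.190476) = 0.7841

0.7841


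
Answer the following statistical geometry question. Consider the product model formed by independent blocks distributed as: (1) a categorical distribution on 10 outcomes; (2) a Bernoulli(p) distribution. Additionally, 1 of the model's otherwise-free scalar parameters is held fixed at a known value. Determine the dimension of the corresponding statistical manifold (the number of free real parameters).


The dimension of a statistical manifold equals the number of free
(independent) real parameters of the model. For a product of independent
blocks the parameter counts add.
- categorical on 10 outcomes (probabilities sum to 1): 10-1 = 9.
- Bernoulli (p): 1.
Total = 9 + 1 = 10.
1 parameter(s) fixed at known values: 10 - 1 = 9.
Dimension = 9

9


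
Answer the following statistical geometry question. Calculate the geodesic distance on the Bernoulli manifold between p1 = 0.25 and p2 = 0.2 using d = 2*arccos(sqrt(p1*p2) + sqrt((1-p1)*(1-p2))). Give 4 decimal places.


Geodesic distance on Bernoulli manifold:
d(p1,p2) = 2*arccos(sqrt(p1*p2) + sqrt((1-p1)*(1-p2))).
sqrt(p1*p2) = sqrt(0.25*0.2) = 0.223607.
sqrt((1-p1)*(1-p2)) = sqrt(0.75*0.8) = 0.774597.
arg = 0.223607 + 0.774597 = 0.998203.
d = 2*arccos(0.998203) = 0.1199

0.1199


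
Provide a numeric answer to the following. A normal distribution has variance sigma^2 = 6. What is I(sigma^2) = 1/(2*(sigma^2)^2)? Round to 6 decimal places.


Fisher information for variance: I(sigma^2) = 1/(2*sigma^4).
sigma^2 = 6, so sigma^4 = 36.
I = 1/(2*36) = 1/72 = 0.013889

0.013889


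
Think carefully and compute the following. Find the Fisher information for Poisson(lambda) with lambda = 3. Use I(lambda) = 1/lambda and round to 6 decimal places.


Fisher information for Poisson: I(lambda) = 1/lambda.
lambda = 3.
I(lambda) = 1/3 = 0.333333

0.333333


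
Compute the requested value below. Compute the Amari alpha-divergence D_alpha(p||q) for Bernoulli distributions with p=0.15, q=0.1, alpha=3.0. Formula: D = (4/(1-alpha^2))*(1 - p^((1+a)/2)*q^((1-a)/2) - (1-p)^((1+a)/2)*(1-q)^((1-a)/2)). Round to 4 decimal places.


Amari alpha-divergence:
D = (4/(1-alpha^2))*(1 - p^((1+a)/2)*q^((1-a)/2) - (1-p)^((1+a)/2)*(1-q)^((1-a)/2)).
alpha = 3.0, p = 0.15, q = 0.1.
e1 = (1+alpha)/2 = 2.0, e2 = (1-alpha)/2 = -1.0.
t1 = p^e1 * q^e2 = 0.15^2.0 * 0.1^-1.0 = 0.225.
t2 = (1-p)^e1 * (1-q)^e2 = 0.85^2.0 * 0.9^-1.0 = 0.802778.
4/(1-alpha^2) = -0.5.
D = -0.5*(1 - 0.225 - 0.802778) = 0.0139

0.0139


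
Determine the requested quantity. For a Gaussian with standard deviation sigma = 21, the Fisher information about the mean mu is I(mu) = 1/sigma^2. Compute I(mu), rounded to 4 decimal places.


The Fisher information for the mean of a normal distribution is I(mu) = 1/sigma^2.
sigma = 21, so sigma^2 = 441.
I(mu) = 1/441 = 0.0023

0.0023


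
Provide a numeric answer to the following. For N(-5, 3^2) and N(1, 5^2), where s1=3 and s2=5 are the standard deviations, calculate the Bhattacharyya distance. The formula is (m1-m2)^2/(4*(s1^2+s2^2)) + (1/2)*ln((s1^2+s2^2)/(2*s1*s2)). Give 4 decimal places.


Bhattacharyya distance between two Gaussians:
DB = (m1-m2)^2/(4*(s1^2+s2^2)) + (1/2)*ln((s1^2+s2^2)/(2*s1*s2)).
(m1-m2)^2 = (-6)^2 = 36.
s1^2+s2^2 = 9 + 25 = 34.
term1 = 36/136 = 0.264706.
term2 = 0.5*ln(34/30.0) = 0.062582.
DB = 0.264706 + 0.062582 = 0.3273

0.3273


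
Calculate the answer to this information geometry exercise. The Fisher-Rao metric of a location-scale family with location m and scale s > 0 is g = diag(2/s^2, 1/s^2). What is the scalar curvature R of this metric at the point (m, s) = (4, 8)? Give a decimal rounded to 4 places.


The metric has the form g = (A dm^2 + B ds^2)/s^2 with A = 2, B = 1.
Substitute u = sqrt(A/B)*m: g = B*(du^2 + ds^2)/s^2, i.e. B times the
Poincare upper half-plane metric, which has constant Gaussian curvature -1.
Scaling a 2D metric by a constant c divides the Gaussian curvature by c,
so K = -1/B = -1/(1) = -1.0000 everywhere (the point (m, s) = (4, 8) is irrelevant:
the curvature is constant).
Scalar curvature in dimension 2: R = 2K = -2/(1) = -2.0000.

-2.0000


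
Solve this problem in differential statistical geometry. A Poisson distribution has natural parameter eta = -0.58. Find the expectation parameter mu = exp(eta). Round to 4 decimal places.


Expectation parameter for Poisson exponential family:
mu = exp(eta).
eta = -0.58.
mu = exp(-0.58) = 0.5599

0.5599


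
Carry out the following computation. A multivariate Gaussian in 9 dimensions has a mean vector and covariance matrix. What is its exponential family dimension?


Exponential family dimension calculation:
For 9-dim MVN: mean has 9 params, covariance has 9*10/2 = 45 unique entries.
Total dim = 9 + 45 = 54.

54


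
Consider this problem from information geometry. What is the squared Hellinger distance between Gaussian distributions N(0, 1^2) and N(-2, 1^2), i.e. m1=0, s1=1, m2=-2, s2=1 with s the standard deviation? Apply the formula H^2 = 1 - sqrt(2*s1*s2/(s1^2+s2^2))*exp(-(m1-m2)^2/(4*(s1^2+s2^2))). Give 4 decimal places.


Squared Hellinger distance for Gaussians:
H^2 = 1 - sqrt(2*s1*s2/(s1^2+s2^2)) * exp(-(m1-m2)^2/(4*(s1^2+s2^2))).
s1^2 = 1, s2^2 = 1, s1^2+s2^2 = 2.
sqrt(2*1*1/(2)) = 1.0.
(m1-m2)^2 = (2)^2 = 4.
exp(-4/(4*2)) = exp(-0.5) = 0.606531.
H^2 = 1 - 1.0*0.606531 = 0.3935

0.3935


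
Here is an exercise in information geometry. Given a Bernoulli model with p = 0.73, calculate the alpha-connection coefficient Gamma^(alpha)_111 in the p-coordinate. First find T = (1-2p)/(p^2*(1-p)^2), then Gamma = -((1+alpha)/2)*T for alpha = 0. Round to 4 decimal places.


Skewness (Amari-Chentsov) tensor: T = (1-2p)/(p^2*(1-p)^2).
p = 0.73, 1-2p = -0.46, p^2 = 0.5329, (1-p)^2 = 0.0729.
T = -0.46/(0.5329 * 0.0729) = -11.840896.
In the p-coordinate, Gamma^(alpha) = Gamma^(0) - (alpha/2)*T with Gamma^(0) = (1/2)*g'(p) = -T/2,
so Gamma^(alpha) = -((1+alpha)/2)*T.
alpha = 0, -(1+alpha)/2 = -0.5.
Gamma = -0.5 * -11.840896 = 5.9204

5.9204


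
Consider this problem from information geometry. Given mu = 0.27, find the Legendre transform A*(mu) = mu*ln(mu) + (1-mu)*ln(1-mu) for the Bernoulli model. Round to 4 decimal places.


Legendre transform for Bernoulli:
A*(mu) = mu*log(mu) + (1-mu)*log(1-mu).
mu = 0.27, 1-mu = 0.73.
mu*log(mu) = 0.27*log(0.27) = -0.35352.
(1-mu)*log(1-mu) = 0.73*log(0.73) = -0.229739.
A* = -0.35352 + -0.229739 = -0.5833

-0.5833


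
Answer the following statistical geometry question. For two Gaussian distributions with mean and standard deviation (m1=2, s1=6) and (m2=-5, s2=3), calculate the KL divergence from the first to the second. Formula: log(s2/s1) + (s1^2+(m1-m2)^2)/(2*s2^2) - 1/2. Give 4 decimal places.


KL divergence between normal distributions:
KL = log(s2/s1) + (s1^2 + (m1-m2)^2)/(2*s2^2) - 1/2.
log(3/6) = -0.693147.
(6^2 + (2--5)^2)/(2*3^2) = (36 + 49)/18 = 4.722222.
KL = -0.693147 + 4.722222 - 0.5 = 3.5291

3.5291


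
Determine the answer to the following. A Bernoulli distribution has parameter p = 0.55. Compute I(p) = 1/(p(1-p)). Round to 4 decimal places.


For Bernoulli(p), Fisher information is I(p) = 1/(p*(1-p)).
p = 0.55, 1-p = 0.45.
p*(1-p) = 0.2475.
I(p) = 1/0.2475 = 4.0404

4.0404


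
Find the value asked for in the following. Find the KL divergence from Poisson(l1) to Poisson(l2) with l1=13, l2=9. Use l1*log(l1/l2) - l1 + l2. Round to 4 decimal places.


KL divergence for Poisson:
KL = l1*log(l1/l2) - l1 + l2.
l1 = 13, l2 = 9.
log(13/9) = 0.367725.
l1*log(l1/l2) = 13 * 0.367725 = 4.780422.
KL = 4.780422 - 13 + 9 = 0.7804

0.7804


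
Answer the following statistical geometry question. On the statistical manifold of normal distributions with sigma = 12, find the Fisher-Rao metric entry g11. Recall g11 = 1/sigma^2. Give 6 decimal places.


For the 2-parameter normal family, the Fisher metric has:
  g11 = 1/sigma^2, g22 = 2/sigma^2.
sigma = 12, sigma^2 = 144.
g11 = 0.006944

0.006944


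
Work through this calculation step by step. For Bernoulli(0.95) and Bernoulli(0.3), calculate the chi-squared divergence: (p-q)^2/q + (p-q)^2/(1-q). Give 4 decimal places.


Chi-squared divergence between Bernoulli distributions:
chi^2 = (p-q)^2/q + (p-q)^2/(1-q).
p = 0.95, q = 0.3, p-q = 0.65.
(p-q)^2 = 0.4225.
term1 = 0.4225/0.3 = 1.408333.
term2 = 0.4225/0.7 = 0.603571.
chi^2 = 1.408333 + 0.603571 = 2.0119

2.0119


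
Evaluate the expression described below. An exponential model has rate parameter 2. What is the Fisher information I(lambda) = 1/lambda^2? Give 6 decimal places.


Fisher information for exponential: I(lambda) = 1/lambda^2.
lambda = 2, lambda^2 = 4.
I = 1/4 = 0.250000

0.250000


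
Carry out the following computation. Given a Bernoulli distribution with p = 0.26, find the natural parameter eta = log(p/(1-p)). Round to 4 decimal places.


Natural parameter for Bernoulli: eta = log(p/(1-p)).
p = 0.26, 1-p = 0.74.
p/(1-p) = 0.351351.
eta = log(0.351351) = -1.0460

-1.0460


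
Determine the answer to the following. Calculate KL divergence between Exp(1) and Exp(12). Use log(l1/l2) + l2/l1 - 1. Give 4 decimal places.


KL divergence for exponential family:
KL = log(l1/l2) + l2/l1 - 1.
log(1/12) = -2.484907.
12/1 = 12.0.
KL = -2.484907 + 12.0 - 1 = 8.5151

8.5151


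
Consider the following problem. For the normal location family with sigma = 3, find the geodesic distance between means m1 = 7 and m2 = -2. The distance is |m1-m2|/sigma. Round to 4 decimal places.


On the fixed-variance normal subfamily, geodesic distance = |m1-m2|/sigma.
|7 - -2| = 9.
sigma = 3.
d = 9/3 = 3.0000

3.0000


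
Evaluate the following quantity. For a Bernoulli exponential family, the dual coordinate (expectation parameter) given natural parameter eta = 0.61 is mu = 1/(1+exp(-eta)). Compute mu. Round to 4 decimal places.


Dual coordinate (expectation parameter) for Bernoulli:
mu = 1/(1+exp(-eta)).
eta = 0.61.
exp(-eta) = exp(-0.61) = 0.543351.
mu = 1/(1+0.543351) = 0.6479

0.6479


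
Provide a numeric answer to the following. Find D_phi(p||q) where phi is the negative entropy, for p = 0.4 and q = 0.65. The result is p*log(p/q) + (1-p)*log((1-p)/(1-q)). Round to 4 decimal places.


Bregman divergence with negative entropy generator:
D = p*log(p/q) + (1-p)*log((1-p)/(1-q)).
p = 0.4, q = 0.65.
p*log(p/q) = 0.4*log(0.4/0.65) = -0.194203.
(1-p)*log((1-p)/(1-q)) = 0.6*log(0.6/0.35) = 0.323398.
D = -0.194203 + 0.323398 = 0.1292

0.1292


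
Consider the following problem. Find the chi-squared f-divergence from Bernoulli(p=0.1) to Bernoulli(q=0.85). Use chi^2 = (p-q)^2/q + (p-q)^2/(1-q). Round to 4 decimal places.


Chi-squared divergence between Bernoulli distributions:
chi^2 = (p-q)^2/q + (p-q)^2/(1-q).
p = 0.1, q = 0.85, p-q = -0.75.
(p-q)^2 = 0.5625.
term1 = 0.5625/0.85 = 0.661765.
term2 = 0.5625/0.15 = 3.75.
chi^2 = 0.661765 + 3.75 = 4.4118

4.4118


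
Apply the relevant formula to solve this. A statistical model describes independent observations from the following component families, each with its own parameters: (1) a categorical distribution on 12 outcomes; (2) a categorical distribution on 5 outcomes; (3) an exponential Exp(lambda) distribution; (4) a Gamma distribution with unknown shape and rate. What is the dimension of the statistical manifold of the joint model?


The dimension of a statistical manifold equals the number of free
(independent) real parameters of the model. For a product of independent
blocks the parameter counts add.
- categorical on 12 outcomes (probabilities sum to 1): 12-1 = 11.
- categorical on 5 outcomes (probabilities sum to 1): 5-1 = 4.
- exponential (lambda): 1.
- Gamma (shape, rate): 2.
Total = 11 + 4 + 1 + 2 = 18.
Dimension = 18

18


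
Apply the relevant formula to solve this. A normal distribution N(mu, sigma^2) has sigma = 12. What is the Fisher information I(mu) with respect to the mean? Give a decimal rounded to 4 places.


The Fisher information for the mean of a normal distribution is I(mu) = 1/sigma^2.
sigma = 12, so sigma^2 = 144.
I(mu) = 1/144 = 0.0069

0.0069


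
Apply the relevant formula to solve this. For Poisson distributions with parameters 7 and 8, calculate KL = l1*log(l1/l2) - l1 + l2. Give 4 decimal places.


KL divergence for Poisson:
KL = l1*log(l1/l2) - l1 + l2.
l1 = 7, l2 = 8.
log(7/8) = -0.133531.
l1*log(l1/l2) = 7 * -0.133531 = -0.93472.
KL = -0.93472 - 7 + 8 = 0.0653

0.0653


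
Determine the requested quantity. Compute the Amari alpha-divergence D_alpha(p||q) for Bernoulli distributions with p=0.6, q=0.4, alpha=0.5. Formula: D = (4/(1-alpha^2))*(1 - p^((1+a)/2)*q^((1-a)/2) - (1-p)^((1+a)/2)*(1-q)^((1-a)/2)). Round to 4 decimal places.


Amari alpha-divergence:
D = (4/(1-alpha^2))*(1 - p^((1+a)/2)*q^((1-a)/2) - (1-p)^((1+a)/2)*(1-q)^((1-a)/2)).
alpha = 0.5, p = 0.6, q = 0.4.
e1 = (1+alpha)/2 = 0.75, e2 = (1-alpha)/2 = 0.25.
t1 = p^e1 * q^e2 = 0.6^0.75 * 0.4^0.25 = 0.542161.
t2 = (1-p)^e1 * (1-q)^e2 = 0.4^0.75 * 0.6^0.25 = 0.442673.
4/(1-alpha^2) = 5.333333.
D = 5.333333*(1 - 0.542161 - 0.442673) = 0.0809

0.0809


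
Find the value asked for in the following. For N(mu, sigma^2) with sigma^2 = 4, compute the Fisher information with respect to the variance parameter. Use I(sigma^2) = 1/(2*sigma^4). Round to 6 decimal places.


Fisher information for variance: I(sigma^2) = 1/(2*sigma^4).
sigma^2 = 4, so sigma^4 = 16.
I = 1/(2*16) = 1/32 = 0.031250

0.031250


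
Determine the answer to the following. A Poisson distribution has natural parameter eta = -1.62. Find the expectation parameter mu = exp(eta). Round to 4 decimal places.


Expectation parameter for Poisson exponential family:
mu = exp(eta).
eta = -1.62.
mu = exp(-1.62) = 0.1979

0.1979


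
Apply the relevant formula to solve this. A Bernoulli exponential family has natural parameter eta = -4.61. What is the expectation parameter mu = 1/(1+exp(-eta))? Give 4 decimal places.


Dual coordinate (expectation parameter) for Bernoulli:
mu = 1/(1+exp(-eta)).
eta = -4.61.
exp(-eta) = exp(4.61) = 100.48415.
mu = 1/(1+100.48415) = 0.0099

0.0099


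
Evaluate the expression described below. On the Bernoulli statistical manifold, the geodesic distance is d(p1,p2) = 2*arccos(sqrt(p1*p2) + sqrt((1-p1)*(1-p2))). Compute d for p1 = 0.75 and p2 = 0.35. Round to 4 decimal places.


Geodesic distance on Bernoulli manifold:
d(p1,p2) = 2*arccos(sqrt(p1*p2) + sqrt((1-p1)*(1-p2))).
sqrt(p1*p2) = sqrt(0.75*0.35) = 0.512348.
sqrt((1-p1)*(1-p2)) = sqrt(0.25*0.65) = 0.403113.
arg = 0.512348 + 0.403113 = 0.91546.
d = 2*arccos(0.91546) = 0.8283

0.8283


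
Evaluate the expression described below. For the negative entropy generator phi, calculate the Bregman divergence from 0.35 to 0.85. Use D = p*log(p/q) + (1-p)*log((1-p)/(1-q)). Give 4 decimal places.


Bregman divergence with negative entropy generator:
D = p*log(p/q) + (1-p)*log((1-p)/(1-q)).
p = 0.35, q = 0.85.
p*log(p/q) = 0.35*log(0.35/0.85) = -0.310556.
(1-p)*log((1-p)/(1-q)) = 0.65*log(0.65/0.15) = 0.953119.
D = -0.310556 + 0.953119 = 0.6426

0.6426


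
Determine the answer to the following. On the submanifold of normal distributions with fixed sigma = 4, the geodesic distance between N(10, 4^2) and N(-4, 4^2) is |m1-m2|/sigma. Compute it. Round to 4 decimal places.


On the fixed-variance normal subfamily, geodesic distance = |m1-m2|/sigma.
|10 - -4| = 14.
sigma = 4.
d = 14/4 = 3.5000

3.5000


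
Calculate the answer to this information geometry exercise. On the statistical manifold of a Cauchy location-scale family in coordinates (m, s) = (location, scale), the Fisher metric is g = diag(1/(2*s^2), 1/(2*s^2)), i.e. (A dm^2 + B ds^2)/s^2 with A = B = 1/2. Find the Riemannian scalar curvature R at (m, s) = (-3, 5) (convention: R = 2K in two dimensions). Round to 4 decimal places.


The metric has the form g = (A dm^2 + B ds^2)/s^2 with A = 1/2, B = 1/2.
Substitute u = sqrt(A/B)*m: g = B*(du^2 + ds^2)/s^2, i.e. B times the
Poincare upper half-plane metric, which has constant Gaussian curvature -1.
Scaling a 2D metric by a constant c divides the Gaussian curvature by c,
so K = -1/B = -1/(1/2) = -2.0000 everywhere (the point (m, s) = (-3, 5) is irrelevant:
the curvature is constant).
Scalar curvature in dimension 2: R = 2K = -2/(1/2) = -4.0000.

-4.0000


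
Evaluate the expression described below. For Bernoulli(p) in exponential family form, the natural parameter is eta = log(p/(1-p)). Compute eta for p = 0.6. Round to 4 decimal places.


Natural parameter for Bernoulli: eta = log(p/(1-p)).
p = 0.6, 1-p = 0.4.
p/(1-p) = 1.5.
eta = log(1.5) = 0.4055

0.4055


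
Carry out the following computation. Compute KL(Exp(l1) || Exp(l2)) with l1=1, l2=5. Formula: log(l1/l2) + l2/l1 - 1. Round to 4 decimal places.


KL divergence for exponential family:
KL = log(l1/l2) + l2/l1 - 1.
log(1/5) = -1.609438.
5/1 = 5.0.
KL = -1.609438 + 5.0 - 1 = 2.3906

2.3906


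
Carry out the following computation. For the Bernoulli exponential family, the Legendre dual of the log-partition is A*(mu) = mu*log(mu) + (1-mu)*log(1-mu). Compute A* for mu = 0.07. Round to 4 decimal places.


Legendre transform for Bernoulli:
A*(mu) = mu*log(mu) + (1-mu)*log(1-mu).
mu = 0.07, 1-mu = 0.93.
mu*log(mu) = 0.07*log(0.07) = -0.186148.
(1-mu)*log(1-mu) = 0.93*log(0.93) = -0.067491.
A* = -0.186148 + -0.067491 = -0.2536

-0.2536


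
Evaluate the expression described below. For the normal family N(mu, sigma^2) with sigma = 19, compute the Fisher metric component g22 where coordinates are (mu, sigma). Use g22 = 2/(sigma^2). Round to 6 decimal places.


For the 2-parameter normal family, the Fisher metric has:
  g11 = 1/sigma^2, g22 = 2/sigma^2.
sigma = 19, sigma^2 = 361.
g22 = 0.005540

0.005540


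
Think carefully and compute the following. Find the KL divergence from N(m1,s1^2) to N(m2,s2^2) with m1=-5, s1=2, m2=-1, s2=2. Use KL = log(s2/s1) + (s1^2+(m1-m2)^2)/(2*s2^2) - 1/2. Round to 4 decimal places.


KL divergence between normal distributions:
KL = log(s2/s1) + (s1^2 + (m1-m2)^2)/(2*s2^2) - 1/2.
log(2/2) = 0.0.
(2^2 + (-5--1)^2)/(2*2^2) = (4 + 16)/8 = 2.5.
KL = 0.0 + 2.5 - 0.5 = 2.0000

2.0000


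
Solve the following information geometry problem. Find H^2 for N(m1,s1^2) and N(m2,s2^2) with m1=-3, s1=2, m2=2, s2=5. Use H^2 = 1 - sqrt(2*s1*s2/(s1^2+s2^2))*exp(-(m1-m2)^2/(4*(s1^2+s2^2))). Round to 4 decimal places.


Squared Hellinger distance for Gaussians:
H^2 = 1 - sqrt(2*s1*s2/(s1^2+s2^2)) * exp(-(m1-m2)^2/(4*(s1^2+s2^2))).
s1^2 = 4, s2^2 = 25, s1^2+s2^2 = 29.
sqrt(2*2*5/(29)) = 0.830455.
(m1-m2)^2 = (-5)^2 = 25.
exp(-25/(4*29)) = exp(-0.215517) = 0.806124.
H^2 = 1 - 0.830455*0.806124 = 0.3306

0.3306


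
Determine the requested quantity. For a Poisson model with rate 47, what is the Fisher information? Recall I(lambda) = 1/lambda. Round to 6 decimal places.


Fisher information for Poisson: I(lambda) = 1/lambda.
lambda = 47.
I(lambda) = 1/47 = 0.021277

0.021277


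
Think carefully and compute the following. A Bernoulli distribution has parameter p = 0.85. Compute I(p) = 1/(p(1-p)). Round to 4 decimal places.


For Bernoulli(p), Fisher information is I(p) = 1/(p*(1-p)).
p = 0.85, 1-p = 0.15.
p*(1-p) = 0.1275.
I(p) = 1/0.1275 = 7.8431

7.8431


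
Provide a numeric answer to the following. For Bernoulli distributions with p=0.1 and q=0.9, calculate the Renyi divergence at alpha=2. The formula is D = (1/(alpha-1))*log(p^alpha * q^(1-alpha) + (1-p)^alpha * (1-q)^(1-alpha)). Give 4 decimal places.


Renyi divergence of order alpha between Bernoulli distributions:
D = (1/(alpha-1))*log(p^alpha * q^(1-alpha) + (1-p)^alpha * (1-q)^(1-alpha)).
alpha = 2, p = 0.1, q = 0.9.
p^alpha * q^(1-alpha) = 0.1^2 * 0.9^-1 = 0.011111.
(1-p)^alpha * (1-q)^(1-alpha) = 0.9^2 * 0.1^-1 = 8.1.
sum = 0.011111 + 8.1 = 8.111111.
D = (1/1)*log(8.111111) = 2.0932

2.0932


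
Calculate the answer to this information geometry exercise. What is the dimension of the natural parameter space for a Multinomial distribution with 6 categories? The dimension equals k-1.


Exponential family dimension calculation:
For Multinomial with k=6 categories, dim = k-1 = 5.

5


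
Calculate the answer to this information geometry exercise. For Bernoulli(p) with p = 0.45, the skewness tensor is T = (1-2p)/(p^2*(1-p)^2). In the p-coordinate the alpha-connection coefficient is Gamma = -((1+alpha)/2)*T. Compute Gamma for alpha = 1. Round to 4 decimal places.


Skewness (Amari-Chentsov) tensor: T = (1-2p)/(p^2*(1-p)^2).
p = 0.45, 1-2p = 0.1, p^2 = 0.2025, (1-p)^2 = 0.3025.
T = 0.1/(0.2025 * 0.3025) = 1.632486.
In the p-coordinate, Gamma^(alpha) = Gamma^(0) - (alpha/2)*T with Gamma^(0) = (1/2)*g'(p) = -T/2,
so Gamma^(alpha) = -((1+alpha)/2)*T.
alpha = 1, -(1+alpha)/2 = -1.0.
Gamma = -1.0 * 1.632486 = -1.6325

-1.6325


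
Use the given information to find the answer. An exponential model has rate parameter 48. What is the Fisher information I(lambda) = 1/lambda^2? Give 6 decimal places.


Fisher information for exponential: I(lambda) = 1/lambda^2.
lambda = 48, lambda^2 = 2304.
I = 1/2304 = 0.000434

0.000434


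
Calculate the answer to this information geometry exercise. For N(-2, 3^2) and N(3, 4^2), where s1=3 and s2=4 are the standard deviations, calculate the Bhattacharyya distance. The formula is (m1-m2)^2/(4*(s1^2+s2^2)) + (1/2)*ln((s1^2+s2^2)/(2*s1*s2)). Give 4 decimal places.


Bhattacharyya distance between two Gaussians:
DB = (m1-m2)^2/(4*(s1^2+s2^2)) + (1/2)*ln((s1^2+s2^2)/(2*s1*s2)).
(m1-m2)^2 = (-5)^2 = 25.
s1^2+s2^2 = 9 + 16 = 25.
term1 = 25/100 = 0.25.
term2 = 0.5*ln(25/24.0) = 0.020411.
DB = 0.25 + 0.020411 = 0.2704

0.2704


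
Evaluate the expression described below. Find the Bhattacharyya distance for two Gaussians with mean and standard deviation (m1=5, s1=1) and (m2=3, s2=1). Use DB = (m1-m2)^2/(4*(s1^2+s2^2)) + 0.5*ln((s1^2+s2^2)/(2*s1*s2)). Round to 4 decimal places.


Bhattacharyya distance between two Gaussians:
DB = (m1-m2)^2/(4*(s1^2+s2^2)) + (1/2)*ln((s1^2+s2^2)/(2*s1*s2)).
(m1-m2)^2 = (2)^2 = 4.
s1^2+s2^2 = 1 + 1 = 2.
term1 = 4/8 = 0.5.
term2 = 0.5*ln(2/2.0) = 0.0.
DB = 0.5 + 0.0 = 0.5000

0.5000


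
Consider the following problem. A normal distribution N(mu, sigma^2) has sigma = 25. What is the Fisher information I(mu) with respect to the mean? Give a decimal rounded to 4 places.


The Fisher information for the mean of a normal distribution is I(mu) = 1/sigma^2.
sigma = 25, so sigma^2 = 625.
I(mu) = 1/625 = 0.0016

0.0016


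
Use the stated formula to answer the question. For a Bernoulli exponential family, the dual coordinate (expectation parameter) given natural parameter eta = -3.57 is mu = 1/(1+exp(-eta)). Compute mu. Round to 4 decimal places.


Dual coordinate (expectation parameter) for Bernoulli:
mu = 1/(1+exp(-eta)).
eta = -3.57.
exp(-eta) = exp(3.57) = 35.516593.
mu = 1/(1+35.516593) = 0.0274

0.0274


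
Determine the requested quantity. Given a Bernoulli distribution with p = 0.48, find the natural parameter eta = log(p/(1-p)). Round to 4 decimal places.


Natural parameter for Bernoulli: eta = log(p/(1-p)).
p = 0.48, 1-p = 0.52.
p/(1-p) = 0.923077.
eta = log(0.923077) = -0.0800

-0.0800


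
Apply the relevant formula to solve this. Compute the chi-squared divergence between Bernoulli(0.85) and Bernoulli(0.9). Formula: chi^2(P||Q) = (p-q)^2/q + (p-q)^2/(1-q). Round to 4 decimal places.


Chi-squared divergence between Bernoulli distributions:
chi^2 = (p-q)^2/q + (p-q)^2/(1-q).
p = 0.85, q = 0.9, p-q = -0.05.
(p-q)^2 = 0.0025.
term1 = 0.0025/0.9 = 0.002778.
term2 = 0.0025/0.1 = 0.025.
chi^2 = 0.002778 + 0.025 = 0.0278

0.0278


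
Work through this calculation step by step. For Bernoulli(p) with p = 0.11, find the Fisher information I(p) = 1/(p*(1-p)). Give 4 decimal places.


For Bernoulli(p), Fisher information is I(p) = 1/(p*(1-p)).
p = 0.11, 1-p = 0.89.
p*(1-p) = 0.0979.
I(p) = 1/0.0979 = 10.2145

10.2145


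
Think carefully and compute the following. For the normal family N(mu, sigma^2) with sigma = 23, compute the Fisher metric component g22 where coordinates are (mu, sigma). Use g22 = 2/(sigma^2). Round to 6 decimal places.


For the 2-parameter normal family, the Fisher metric has:
  g11 = 1/sigma^2, g22 = 2/sigma^2.
sigma = 23, sigma^2 = 529.
g22 = 0.003781

0.003781


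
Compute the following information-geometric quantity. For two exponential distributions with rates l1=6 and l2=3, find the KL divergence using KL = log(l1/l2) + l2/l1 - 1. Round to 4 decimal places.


KL divergence for exponential family:
KL = log(l1/l2) + l2/l1 - 1.
log(6/3) = 0.693147.
3/6 = 0.5.
KL = 0.693147 + 0.5 - 1 = 0.1931

0.1931


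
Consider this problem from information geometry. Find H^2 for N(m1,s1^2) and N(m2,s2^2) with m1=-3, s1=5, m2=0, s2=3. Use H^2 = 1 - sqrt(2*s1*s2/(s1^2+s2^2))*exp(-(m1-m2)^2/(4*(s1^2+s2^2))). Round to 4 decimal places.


Squared Hellinger distance for Gaussians:
H^2 = 1 - sqrt(2*s1*s2/(s1^2+s2^2)) * exp(-(m1-m2)^2/(4*(s1^2+s2^2))).
s1^2 = 25, s2^2 = 9, s1^2+s2^2 = 34.
sqrt(2*5*3/(34)) = 0.939336.
(m1-m2)^2 = (-3)^2 = 9.
exp(-9/(4*34)) = exp(-0.066176) = 0.935966.
H^2 = 1 - 0.939336*0.935966 = 0.1208

0.1208


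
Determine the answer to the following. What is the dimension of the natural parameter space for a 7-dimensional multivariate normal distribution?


Exponential family dimension calculation:
For 7-dim MVN: mean has 7 params, covariance has 7*8/2 = 28 unique entries.
Total dim = 7 + 28 = 35.

35


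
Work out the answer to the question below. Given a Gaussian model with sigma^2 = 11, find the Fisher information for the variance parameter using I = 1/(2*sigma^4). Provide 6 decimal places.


Fisher information for variance: I(sigma^2) = 1/(2*sigma^4).
sigma^2 = 11, so sigma^4 = 121.
I = 1/(2*121) = 1/242 = 0.004132

0.004132


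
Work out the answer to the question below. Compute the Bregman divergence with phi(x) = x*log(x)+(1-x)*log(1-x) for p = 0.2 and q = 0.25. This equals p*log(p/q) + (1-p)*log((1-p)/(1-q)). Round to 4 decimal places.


Bregman divergence with negative entropy generator:
D = p*log(p/q) + (1-p)*log((1-p)/(1-q)).
p = 0.2, q = 0.25.
p*log(p/q) = 0.2*log(0.2/0.25) = -0.044629.
(1-p)*log((1-p)/(1-q)) = 0.8*log(0.8/0.75) = 0.051631.
D = -0.044629 + 0.051631 = 0.0070

0.0070


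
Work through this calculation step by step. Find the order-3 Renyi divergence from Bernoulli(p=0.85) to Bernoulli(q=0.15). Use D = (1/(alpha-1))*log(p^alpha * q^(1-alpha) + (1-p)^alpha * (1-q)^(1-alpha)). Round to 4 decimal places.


Renyi divergence of order alpha between Bernoulli distributions:
D = (1/(alpha-1))*log(p^alpha * q^(1-alpha) + (1-p)^alpha * (1-q)^(1-alpha)).
alpha = 3, p = 0.85, q = 0.15.
p^alpha * q^(1-alpha) = 0.85^3 * 0.15^-2 = 27.294444.
(1-p)^alpha * (1-q)^(1-alpha) = 0.15^3 * 0.85^-2 = 0.004671.
sum = 27.294444 + 0.004671 = 27.299116.
D = (1/2)*log(27.299116) = 1.6534

1.6534


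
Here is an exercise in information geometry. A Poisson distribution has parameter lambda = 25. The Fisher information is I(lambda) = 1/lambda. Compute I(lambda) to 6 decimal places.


Fisher information for Poisson: I(lambda) = 1/lambda.
lambda = 25.
I(lambda) = 1/25 = 0.040000

0.040000


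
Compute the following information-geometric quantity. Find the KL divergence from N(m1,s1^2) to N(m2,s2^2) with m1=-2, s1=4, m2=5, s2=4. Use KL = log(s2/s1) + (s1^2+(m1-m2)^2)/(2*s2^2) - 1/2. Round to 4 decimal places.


KL divergence between normal distributions:
KL = log(s2/s1) + (s1^2 + (m1-m2)^2)/(2*s2^2) - 1/2.
log(4/4) = 0.0.
(4^2 + (-2-5)^2)/(2*4^2) = (16 + 49)/32 = 2.03125.
KL = 0.0 + 2.03125 - 0.5 = 1.5313

1.5313


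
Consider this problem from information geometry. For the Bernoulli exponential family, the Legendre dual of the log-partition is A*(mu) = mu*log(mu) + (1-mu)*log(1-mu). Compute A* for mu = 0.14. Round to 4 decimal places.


Legendre transform for Bernoulli:
A*(mu) = mu*log(mu) + (1-mu)*log(1-mu).
mu = 0.14, 1-mu = 0.86.
mu*log(mu) = 0.14*log(0.14) = -0.275256.
(1-mu)*log(1-mu) = 0.86*log(0.86) = -0.129708.
A* = -0.275256 + -0.129708 = -0.4050

-0.4050


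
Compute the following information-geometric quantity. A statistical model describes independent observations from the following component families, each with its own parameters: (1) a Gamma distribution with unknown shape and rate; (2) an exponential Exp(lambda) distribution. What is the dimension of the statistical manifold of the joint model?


The dimension of a statistical manifold equals the number of free
(independent) real parameters of the model. For a product of independent
blocks the parameter counts add.
- Gamma (shape, rate): 2.
- exponential (lambda): 1.
Total = 2 + 1 = 3.
Dimension = 3

3


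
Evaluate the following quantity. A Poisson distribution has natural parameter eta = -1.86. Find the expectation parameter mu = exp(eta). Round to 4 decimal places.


Expectation parameter for Poisson exponential family:
mu = exp(eta).
eta = -1.86.
mu = exp(-1.86) = 0.1557

0.1557


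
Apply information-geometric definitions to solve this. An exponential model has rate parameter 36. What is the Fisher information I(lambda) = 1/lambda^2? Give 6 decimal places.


Fisher information for exponential: I(lambda) = 1/lambda^2.
lambda = 36, lambda^2 = 1296.
I = 1/1296 = 0.000772

0.000772


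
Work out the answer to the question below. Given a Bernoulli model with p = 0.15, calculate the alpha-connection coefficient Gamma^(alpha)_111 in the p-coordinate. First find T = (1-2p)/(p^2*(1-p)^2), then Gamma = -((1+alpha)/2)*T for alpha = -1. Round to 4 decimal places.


Skewness (Amari-Chentsov) tensor: T = (1-2p)/(p^2*(1-p)^2).
p = 0.15, 1-2p = 0.7, p^2 = 0.0225, (1-p)^2 = 0.7225.
T = 0.7/(0.0225 * 0.7225) = 43.060361.
In the p-coordinate, Gamma^(alpha) = Gamma^(0) - (alpha/2)*T with Gamma^(0) = (1/2)*g'(p) = -T/2,
so Gamma^(alpha) = -((1+alpha)/2)*T.
alpha = -1, -(1+alpha)/2 = 0.0.
Gamma = 0.0 * 43.060361 = 0.0000

0.0000


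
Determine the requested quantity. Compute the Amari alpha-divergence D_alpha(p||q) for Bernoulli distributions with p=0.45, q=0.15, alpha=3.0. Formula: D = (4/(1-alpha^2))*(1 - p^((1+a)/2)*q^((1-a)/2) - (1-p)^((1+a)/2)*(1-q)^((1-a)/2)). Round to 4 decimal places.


Amari alpha-divergence:
D = (4/(1-alpha^2))*(1 - p^((1+a)/2)*q^((1-a)/2) - (1-p)^((1+a)/2)*(1-q)^((1-a)/2)).
alpha = 3.0, p = 0.45, q = 0.15.
e1 = (1+alpha)/2 = 2.0, e2 = (1-alpha)/2 = -1.0.
t1 = p^e1 * q^e2 = 0.45^2.0 * 0.15^-1.0 = 1.35.
t2 = (1-p)^e1 * (1-q)^e2 = 0.55^2.0 * 0.85^-1.0 = 0.355882.
4/(1-alpha^2) = -0.5.
D = -0.5*(1 - 1.35 - 0.355882) = 0.3529

0.3529


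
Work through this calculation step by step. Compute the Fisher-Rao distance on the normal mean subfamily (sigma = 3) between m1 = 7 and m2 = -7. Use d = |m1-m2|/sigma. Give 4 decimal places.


On the fixed-variance normal subfamily, geodesic distance = |m1-m2|/sigma.
|7 - -7| = 14.
sigma = 3.
d = 14/3 = 4.6667

4.6667


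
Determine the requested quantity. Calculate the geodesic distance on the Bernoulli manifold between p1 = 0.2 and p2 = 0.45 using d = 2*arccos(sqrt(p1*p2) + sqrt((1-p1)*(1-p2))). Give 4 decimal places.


Geodesic distance on Bernoulli manifold:
d(p1,p2) = 2*arccos(sqrt(p1*p2) + sqrt((1-p1)*(1-p2))).
sqrt(p1*p2) = sqrt(0.2*0.45) = 0.3.
sqrt((1-p1)*(1-p2)) = sqrt(0.8*0.55) = 0.663325.
arg = 0.3 + 0.663325 = 0.963325.
d = 2*arccos(0.963325) = 0.5433

0.5433


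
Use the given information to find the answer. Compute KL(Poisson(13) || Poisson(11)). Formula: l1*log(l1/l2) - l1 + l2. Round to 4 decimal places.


KL divergence for Poisson:
KL = l1*log(l1/l2) - l1 + l2.
l1 = 13, l2 = 11.
log(13/11) = 0.167054.
l1*log(l1/l2) = 13 * 0.167054 = 2.171703.
KL = 2.171703 - 13 + 11 = 0.1717

0.1717


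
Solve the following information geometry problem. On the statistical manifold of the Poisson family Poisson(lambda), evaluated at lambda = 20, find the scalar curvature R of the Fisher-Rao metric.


This family has a single free parameter, so its statistical manifold
is 1-dimensional. The Riemann curvature tensor of any 1-dimensional
Riemannian manifold vanishes identically, so R = 0.

0


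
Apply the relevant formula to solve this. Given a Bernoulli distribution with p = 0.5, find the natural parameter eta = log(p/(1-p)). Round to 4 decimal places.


Natural parameter for Bernoulli: eta = log(p/(1-p)).
p = 0.5, 1-p = 0.5.
p/(1-p) = 1.0.
eta = log(1.0) = 0.0000

0.0000


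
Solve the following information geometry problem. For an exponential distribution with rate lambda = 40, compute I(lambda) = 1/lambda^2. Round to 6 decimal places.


Fisher information for exponential: I(lambda) = 1/lambda^2.
lambda = 40, lambda^2 = 1600.
I = 1/1600 = 0.000625

0.000625


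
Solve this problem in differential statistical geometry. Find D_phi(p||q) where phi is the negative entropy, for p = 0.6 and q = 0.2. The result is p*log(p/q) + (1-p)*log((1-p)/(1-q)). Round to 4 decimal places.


Bregman divergence with negative entropy generator:
D = p*log(p/q) + (1-p)*log((1-p)/(1-q)).
p = 0.6, q = 0.2.
p*log(p/q) = 0.6*log(0.6/0.2) = 0.659167.
(1-p)*log((1-p)/(1-q)) = 0.4*log(0.4/0.8) = -0.277259.
D = 0.659167 + -0.277259 = 0.3819

0.3819


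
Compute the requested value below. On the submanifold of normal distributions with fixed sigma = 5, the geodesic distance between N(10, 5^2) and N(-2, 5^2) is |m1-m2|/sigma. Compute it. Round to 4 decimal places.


On the fixed-variance normal subfamily, geodesic distance = |m1-m2|/sigma.
|10 - -2| = 12.
sigma = 5.
d = 12/5 = 2.4000

2.4000


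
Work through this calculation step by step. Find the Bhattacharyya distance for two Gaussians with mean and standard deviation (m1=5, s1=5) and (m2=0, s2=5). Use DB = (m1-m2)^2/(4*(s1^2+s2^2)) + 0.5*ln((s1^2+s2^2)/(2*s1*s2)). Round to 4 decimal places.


Bhattacharyya distance between two Gaussians:
DB = (m1-m2)^2/(4*(s1^2+s2^2)) + (1/2)*ln((s1^2+s2^2)/(2*s1*s2)).
(m1-m2)^2 = (5)^2 = 25.
s1^2+s2^2 = 25 + 25 = 50.
term1 = 25/200 = 0.125.
term2 = 0.5*ln(50/50.0) = 0.0.
DB = 0.125 + 0.0 = 0.1250

0.1250


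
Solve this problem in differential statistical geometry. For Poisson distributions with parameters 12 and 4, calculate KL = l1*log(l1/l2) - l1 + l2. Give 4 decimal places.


KL divergence for Poisson:
KL = l1*log(l1/l2) - l1 + l2.
l1 = 12, l2 = 4.
log(12/4) = 1.098612.
l1*log(l1/l2) = 12 * 1.098612 = 13.183347.
KL = 13.183347 - 12 + 4 = 5.1833

5.1833


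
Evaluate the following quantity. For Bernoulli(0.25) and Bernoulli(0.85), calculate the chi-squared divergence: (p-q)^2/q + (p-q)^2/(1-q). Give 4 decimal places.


Chi-squared divergence between Bernoulli distributions:
chi^2 = (p-q)^2/q + (p-q)^2/(1-q).
p = 0.25, q = 0.85, p-q = -0.6.
(p-q)^2 = 0.36.
term1 = 0.36/0.85 = 0.423529.
term2 = 0.36/0.15 = 2.4.
chi^2 = 0.423529 + 2.4 = 2.8235

2.8235


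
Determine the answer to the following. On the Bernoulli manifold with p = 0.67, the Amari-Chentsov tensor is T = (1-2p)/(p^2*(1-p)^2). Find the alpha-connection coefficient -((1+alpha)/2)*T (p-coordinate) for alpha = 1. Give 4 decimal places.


Skewness (Amari-Chentsov) tensor: T = (1-2p)/(p^2*(1-p)^2).
p = 0.67, 1-2p = -0.34, p^2 = 0.4489, (1-p)^2 = 0.1089.
T = -0.34/(0.4489 * 0.1089) = -6.955069.
In the p-coordinate, Gamma^(alpha) = Gamma^(0) - (alpha/2)*T with Gamma^(0) = (1/2)*g'(p) = -T/2,
so Gamma^(alpha) = -((1+alpha)/2)*T.
alpha = 1, -(1+alpha)/2 = -1.0.
Gamma = -1.0 * -6.955069 = 6.9551

6.9551


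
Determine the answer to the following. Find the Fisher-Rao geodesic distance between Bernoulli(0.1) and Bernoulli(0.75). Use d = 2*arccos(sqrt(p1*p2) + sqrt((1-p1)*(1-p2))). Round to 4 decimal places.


Geodesic distance on Bernoulli manifold:
d(p1,p2) = 2*arccos(sqrt(p1*p2) + sqrt((1-p1)*(1-p2))).
sqrt(p1*p2) = sqrt(0.1*0.75) = 0.273861.
sqrt((1-p1)*(1-p2)) = sqrt(0.9*0.25) = 0.474342.
arg = 0.273861 + 0.474342 = 0.748203.
d = 2*arccos(0.748203) = 1.4509

1.4509


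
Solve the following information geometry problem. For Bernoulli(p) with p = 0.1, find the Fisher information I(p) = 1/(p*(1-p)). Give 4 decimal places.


For Bernoulli(p), Fisher information is I(p) = 1/(p*(1-p)).
p = 0.1, 1-p = 0.9.
p*(1-p) = 0.09.
I(p) = 1/0.09 = 11.1111

11.1111


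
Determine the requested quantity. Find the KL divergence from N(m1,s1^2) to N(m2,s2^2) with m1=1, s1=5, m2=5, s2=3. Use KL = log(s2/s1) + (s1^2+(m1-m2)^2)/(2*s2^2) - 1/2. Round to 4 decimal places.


KL divergence between normal distributions:
KL = log(s2/s1) + (s1^2 + (m1-m2)^2)/(2*s2^2) - 1/2.
log(3/5) = -0.510826.
(5^2 + (1-5)^2)/(2*3^2) = (25 + 16)/18 = 2.277778.
KL = -0.510826 + 2.277778 - 0.5 = 1.2670

1.2670


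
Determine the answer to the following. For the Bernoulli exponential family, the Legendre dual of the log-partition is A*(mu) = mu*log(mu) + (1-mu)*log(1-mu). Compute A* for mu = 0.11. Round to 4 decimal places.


Legendre transform for Bernoulli:
A*(mu) = mu*log(mu) + (1-mu)*log(1-mu).
mu = 0.11, 1-mu = 0.89.
mu*log(mu) = 0.11*log(0.11) = -0.2428.
(1-mu)*log(1-mu) = 0.89*log(0.89) = -0.103715.
A* = -0.2428 + -0.103715 = -0.3465

-0.3465


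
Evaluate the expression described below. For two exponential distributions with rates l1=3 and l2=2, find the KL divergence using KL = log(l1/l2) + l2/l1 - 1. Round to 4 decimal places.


KL divergence for exponential family:
KL = log(l1/l2) + l2/l1 - 1.
log(3/2) = 0.405465.
2/3 = 0.666667.
KL = 0.405465 + 0.666667 - 1 = 0.0721

0.0721


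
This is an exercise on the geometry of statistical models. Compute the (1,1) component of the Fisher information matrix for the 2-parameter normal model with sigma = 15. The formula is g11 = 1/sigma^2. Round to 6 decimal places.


For the 2-parameter normal family, the Fisher metric has:
  g11 = 1/sigma^2, g22 = 2/sigma^2.
sigma = 15, sigma^2 = 225.
g11 = 0.004444

0.004444


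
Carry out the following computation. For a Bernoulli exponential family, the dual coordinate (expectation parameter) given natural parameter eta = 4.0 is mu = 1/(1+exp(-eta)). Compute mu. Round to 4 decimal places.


Dual coordinate (expectation parameter) for Bernoulli:
mu = 1/(1+exp(-eta)).
eta = 4.0.
exp(-eta) = exp(-4.0) = 0.018316.
mu = 1/(1+0.018316) = 0.9820

0.9820


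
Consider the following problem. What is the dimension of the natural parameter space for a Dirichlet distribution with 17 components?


Exponential family dimension calculation:
Dirichlet with 17 components has 17 natural parameters.

17


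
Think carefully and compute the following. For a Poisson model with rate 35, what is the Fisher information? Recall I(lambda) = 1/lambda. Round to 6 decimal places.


Fisher information for Poisson: I(lambda) = 1/lambda.
lambda = 35.
I(lambda) = 1/35 = 0.028571

0.028571


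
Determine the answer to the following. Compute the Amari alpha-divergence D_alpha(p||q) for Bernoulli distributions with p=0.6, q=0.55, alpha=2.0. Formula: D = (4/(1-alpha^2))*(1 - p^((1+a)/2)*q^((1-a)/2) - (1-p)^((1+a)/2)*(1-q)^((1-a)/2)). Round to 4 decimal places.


Amari alpha-divergence:
D = (4/(1-alpha^2))*(1 - p^((1+a)/2)*q^((1-a)/2) - (1-p)^((1+a)/2)*(1-q)^((1-a)/2)).
alpha = 2.0, p = 0.6, q = 0.55.
e1 = (1+alpha)/2 = 1.5, e2 = (1-alpha)/2 = -0.5.
t1 = p^e1 * q^e2 = 0.6^1.5 * 0.55^-0.5 = 0.62668.
t2 = (1-p)^e1 * (1-q)^e2 = 0.4^1.5 * 0.45^-0.5 = 0.377124.
4/(1-alpha^2) = -1.333333.
D = -1.333333*(1 - 0.62668 - 0.377124) = 0.0051

0.0051


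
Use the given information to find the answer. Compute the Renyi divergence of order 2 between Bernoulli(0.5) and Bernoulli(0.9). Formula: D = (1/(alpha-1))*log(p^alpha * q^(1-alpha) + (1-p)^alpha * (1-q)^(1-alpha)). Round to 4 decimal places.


Renyi divergence of order alpha between Bernoulli distributions:
D = (1/(alpha-1))*log(p^alpha * q^(1-alpha) + (1-p)^alpha * (1-q)^(1-alpha)).
alpha = 2, p = 0.5, q = 0.9.
p^alpha * q^(1-alpha) = 0.5^2 * 0.9^-1 = 0.277778.
(1-p)^alpha * (1-q)^(1-alpha) = 0.5^2 * 0.1^-1 = 2.5.
sum = 0.277778 + 2.5 = 2.777778.
D = (1/1)*log(2.777778) = 1.0217

1.0217
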